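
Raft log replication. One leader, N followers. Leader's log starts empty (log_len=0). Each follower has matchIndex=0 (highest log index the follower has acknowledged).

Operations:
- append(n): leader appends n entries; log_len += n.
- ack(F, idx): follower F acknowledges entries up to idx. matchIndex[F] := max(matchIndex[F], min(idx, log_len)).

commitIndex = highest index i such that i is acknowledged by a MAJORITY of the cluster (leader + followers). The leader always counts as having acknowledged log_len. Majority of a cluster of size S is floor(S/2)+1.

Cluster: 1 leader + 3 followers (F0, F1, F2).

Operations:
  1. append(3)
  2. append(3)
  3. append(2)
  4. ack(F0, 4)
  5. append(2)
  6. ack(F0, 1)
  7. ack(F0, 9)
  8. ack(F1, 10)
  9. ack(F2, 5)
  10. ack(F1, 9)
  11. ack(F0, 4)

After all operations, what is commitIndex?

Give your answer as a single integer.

Op 1: append 3 -> log_len=3
Op 2: append 3 -> log_len=6
Op 3: append 2 -> log_len=8
Op 4: F0 acks idx 4 -> match: F0=4 F1=0 F2=0; commitIndex=0
Op 5: append 2 -> log_len=10
Op 6: F0 acks idx 1 -> match: F0=4 F1=0 F2=0; commitIndex=0
Op 7: F0 acks idx 9 -> match: F0=9 F1=0 F2=0; commitIndex=0
Op 8: F1 acks idx 10 -> match: F0=9 F1=10 F2=0; commitIndex=9
Op 9: F2 acks idx 5 -> match: F0=9 F1=10 F2=5; commitIndex=9
Op 10: F1 acks idx 9 -> match: F0=9 F1=10 F2=5; commitIndex=9
Op 11: F0 acks idx 4 -> match: F0=9 F1=10 F2=5; commitIndex=9

Answer: 9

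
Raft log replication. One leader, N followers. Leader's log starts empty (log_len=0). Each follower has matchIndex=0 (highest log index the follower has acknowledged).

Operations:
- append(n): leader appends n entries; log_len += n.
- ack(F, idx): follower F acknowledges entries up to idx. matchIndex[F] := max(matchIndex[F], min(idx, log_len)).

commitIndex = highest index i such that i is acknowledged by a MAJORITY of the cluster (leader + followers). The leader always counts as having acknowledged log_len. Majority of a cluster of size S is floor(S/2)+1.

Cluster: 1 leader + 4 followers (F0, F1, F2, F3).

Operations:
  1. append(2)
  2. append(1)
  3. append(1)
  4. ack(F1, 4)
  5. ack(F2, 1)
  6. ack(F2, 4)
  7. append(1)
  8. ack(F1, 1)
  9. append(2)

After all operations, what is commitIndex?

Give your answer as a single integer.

Answer: 4

Derivation:
Op 1: append 2 -> log_len=2
Op 2: append 1 -> log_len=3
Op 3: append 1 -> log_len=4
Op 4: F1 acks idx 4 -> match: F0=0 F1=4 F2=0 F3=0; commitIndex=0
Op 5: F2 acks idx 1 -> match: F0=0 F1=4 F2=1 F3=0; commitIndex=1
Op 6: F2 acks idx 4 -> match: F0=0 F1=4 F2=4 F3=0; commitIndex=4
Op 7: append 1 -> log_len=5
Op 8: F1 acks idx 1 -> match: F0=0 F1=4 F2=4 F3=0; commitIndex=4
Op 9: append 2 -> log_len=7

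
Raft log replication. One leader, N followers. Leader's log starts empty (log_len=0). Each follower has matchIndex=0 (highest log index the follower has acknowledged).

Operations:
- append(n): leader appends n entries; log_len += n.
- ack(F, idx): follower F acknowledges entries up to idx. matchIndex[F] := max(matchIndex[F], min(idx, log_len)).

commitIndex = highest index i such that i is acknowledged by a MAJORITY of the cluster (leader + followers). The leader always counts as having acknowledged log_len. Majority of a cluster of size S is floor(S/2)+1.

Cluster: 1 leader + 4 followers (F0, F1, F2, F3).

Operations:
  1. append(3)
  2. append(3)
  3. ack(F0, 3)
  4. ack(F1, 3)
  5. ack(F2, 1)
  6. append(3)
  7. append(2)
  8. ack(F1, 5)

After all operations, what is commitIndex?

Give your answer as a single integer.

Op 1: append 3 -> log_len=3
Op 2: append 3 -> log_len=6
Op 3: F0 acks idx 3 -> match: F0=3 F1=0 F2=0 F3=0; commitIndex=0
Op 4: F1 acks idx 3 -> match: F0=3 F1=3 F2=0 F3=0; commitIndex=3
Op 5: F2 acks idx 1 -> match: F0=3 F1=3 F2=1 F3=0; commitIndex=3
Op 6: append 3 -> log_len=9
Op 7: append 2 -> log_len=11
Op 8: F1 acks idx 5 -> match: F0=3 F1=5 F2=1 F3=0; commitIndex=3

Answer: 3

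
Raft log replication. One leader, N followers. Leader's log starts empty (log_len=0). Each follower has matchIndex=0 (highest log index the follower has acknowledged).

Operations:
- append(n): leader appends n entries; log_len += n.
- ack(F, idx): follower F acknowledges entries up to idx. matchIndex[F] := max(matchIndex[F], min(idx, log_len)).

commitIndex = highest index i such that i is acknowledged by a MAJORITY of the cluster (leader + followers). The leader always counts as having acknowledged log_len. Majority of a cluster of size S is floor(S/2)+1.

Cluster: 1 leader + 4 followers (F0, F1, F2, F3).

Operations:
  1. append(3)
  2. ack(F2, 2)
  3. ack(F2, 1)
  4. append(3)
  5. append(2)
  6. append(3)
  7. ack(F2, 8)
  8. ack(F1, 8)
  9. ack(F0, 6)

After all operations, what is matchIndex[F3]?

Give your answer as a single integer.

Op 1: append 3 -> log_len=3
Op 2: F2 acks idx 2 -> match: F0=0 F1=0 F2=2 F3=0; commitIndex=0
Op 3: F2 acks idx 1 -> match: F0=0 F1=0 F2=2 F3=0; commitIndex=0
Op 4: append 3 -> log_len=6
Op 5: append 2 -> log_len=8
Op 6: append 3 -> log_len=11
Op 7: F2 acks idx 8 -> match: F0=0 F1=0 F2=8 F3=0; commitIndex=0
Op 8: F1 acks idx 8 -> match: F0=0 F1=8 F2=8 F3=0; commitIndex=8
Op 9: F0 acks idx 6 -> match: F0=6 F1=8 F2=8 F3=0; commitIndex=8

Answer: 0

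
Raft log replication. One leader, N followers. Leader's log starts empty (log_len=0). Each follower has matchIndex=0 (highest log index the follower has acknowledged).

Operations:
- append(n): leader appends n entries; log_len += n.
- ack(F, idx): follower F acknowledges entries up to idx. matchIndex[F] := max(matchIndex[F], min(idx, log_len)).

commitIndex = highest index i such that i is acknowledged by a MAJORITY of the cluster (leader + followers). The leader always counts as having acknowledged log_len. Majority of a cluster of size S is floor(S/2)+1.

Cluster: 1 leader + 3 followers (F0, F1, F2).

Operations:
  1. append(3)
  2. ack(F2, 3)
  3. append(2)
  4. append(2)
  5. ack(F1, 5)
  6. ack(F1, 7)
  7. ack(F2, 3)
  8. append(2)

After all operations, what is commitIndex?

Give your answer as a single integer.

Answer: 3

Derivation:
Op 1: append 3 -> log_len=3
Op 2: F2 acks idx 3 -> match: F0=0 F1=0 F2=3; commitIndex=0
Op 3: append 2 -> log_len=5
Op 4: append 2 -> log_len=7
Op 5: F1 acks idx 5 -> match: F0=0 F1=5 F2=3; commitIndex=3
Op 6: F1 acks idx 7 -> match: F0=0 F1=7 F2=3; commitIndex=3
Op 7: F2 acks idx 3 -> match: F0=0 F1=7 F2=3; commitIndex=3
Op 8: append 2 -> log_len=9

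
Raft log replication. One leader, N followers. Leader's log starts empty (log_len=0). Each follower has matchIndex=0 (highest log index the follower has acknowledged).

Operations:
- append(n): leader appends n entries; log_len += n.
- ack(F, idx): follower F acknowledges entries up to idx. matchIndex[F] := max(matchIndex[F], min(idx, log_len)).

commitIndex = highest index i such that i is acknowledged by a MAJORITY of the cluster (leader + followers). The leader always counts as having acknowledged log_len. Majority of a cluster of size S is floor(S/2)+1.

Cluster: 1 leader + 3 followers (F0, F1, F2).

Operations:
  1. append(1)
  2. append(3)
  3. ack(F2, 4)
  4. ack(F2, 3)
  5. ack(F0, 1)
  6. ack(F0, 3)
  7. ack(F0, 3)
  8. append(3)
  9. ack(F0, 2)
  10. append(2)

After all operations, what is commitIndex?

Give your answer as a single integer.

Answer: 3

Derivation:
Op 1: append 1 -> log_len=1
Op 2: append 3 -> log_len=4
Op 3: F2 acks idx 4 -> match: F0=0 F1=0 F2=4; commitIndex=0
Op 4: F2 acks idx 3 -> match: F0=0 F1=0 F2=4; commitIndex=0
Op 5: F0 acks idx 1 -> match: F0=1 F1=0 F2=4; commitIndex=1
Op 6: F0 acks idx 3 -> match: F0=3 F1=0 F2=4; commitIndex=3
Op 7: F0 acks idx 3 -> match: F0=3 F1=0 F2=4; commitIndex=3
Op 8: append 3 -> log_len=7
Op 9: F0 acks idx 2 -> match: F0=3 F1=0 F2=4; commitIndex=3
Op 10: append 2 -> log_len=9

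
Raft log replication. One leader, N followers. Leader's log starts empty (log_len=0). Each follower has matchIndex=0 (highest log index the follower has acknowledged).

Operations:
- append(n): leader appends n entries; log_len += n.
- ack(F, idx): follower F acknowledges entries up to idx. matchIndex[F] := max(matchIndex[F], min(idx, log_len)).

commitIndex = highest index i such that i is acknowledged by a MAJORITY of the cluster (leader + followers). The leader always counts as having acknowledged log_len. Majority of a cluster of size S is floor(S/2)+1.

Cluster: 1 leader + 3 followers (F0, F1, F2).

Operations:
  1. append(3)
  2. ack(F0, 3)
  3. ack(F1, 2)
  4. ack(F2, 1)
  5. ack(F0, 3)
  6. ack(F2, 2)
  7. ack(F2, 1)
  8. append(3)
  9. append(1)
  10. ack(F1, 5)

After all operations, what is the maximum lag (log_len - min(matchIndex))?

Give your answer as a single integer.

Answer: 5

Derivation:
Op 1: append 3 -> log_len=3
Op 2: F0 acks idx 3 -> match: F0=3 F1=0 F2=0; commitIndex=0
Op 3: F1 acks idx 2 -> match: F0=3 F1=2 F2=0; commitIndex=2
Op 4: F2 acks idx 1 -> match: F0=3 F1=2 F2=1; commitIndex=2
Op 5: F0 acks idx 3 -> match: F0=3 F1=2 F2=1; commitIndex=2
Op 6: F2 acks idx 2 -> match: F0=3 F1=2 F2=2; commitIndex=2
Op 7: F2 acks idx 1 -> match: F0=3 F1=2 F2=2; commitIndex=2
Op 8: append 3 -> log_len=6
Op 9: append 1 -> log_len=7
Op 10: F1 acks idx 5 -> match: F0=3 F1=5 F2=2; commitIndex=3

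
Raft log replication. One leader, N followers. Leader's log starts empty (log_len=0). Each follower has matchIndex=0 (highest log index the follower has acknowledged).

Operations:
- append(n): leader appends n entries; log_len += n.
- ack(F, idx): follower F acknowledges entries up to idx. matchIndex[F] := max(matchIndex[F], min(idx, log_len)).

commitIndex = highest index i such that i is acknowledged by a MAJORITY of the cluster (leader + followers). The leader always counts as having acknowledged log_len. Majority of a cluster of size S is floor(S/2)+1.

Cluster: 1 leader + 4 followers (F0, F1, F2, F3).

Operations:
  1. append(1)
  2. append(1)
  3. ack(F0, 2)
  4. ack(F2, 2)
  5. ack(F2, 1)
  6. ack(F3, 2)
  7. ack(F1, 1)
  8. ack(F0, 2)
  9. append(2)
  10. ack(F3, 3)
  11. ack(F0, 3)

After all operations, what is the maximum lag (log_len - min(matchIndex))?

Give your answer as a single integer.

Answer: 3

Derivation:
Op 1: append 1 -> log_len=1
Op 2: append 1 -> log_len=2
Op 3: F0 acks idx 2 -> match: F0=2 F1=0 F2=0 F3=0; commitIndex=0
Op 4: F2 acks idx 2 -> match: F0=2 F1=0 F2=2 F3=0; commitIndex=2
Op 5: F2 acks idx 1 -> match: F0=2 F1=0 F2=2 F3=0; commitIndex=2
Op 6: F3 acks idx 2 -> match: F0=2 F1=0 F2=2 F3=2; commitIndex=2
Op 7: F1 acks idx 1 -> match: F0=2 F1=1 F2=2 F3=2; commitIndex=2
Op 8: F0 acks idx 2 -> match: F0=2 F1=1 F2=2 F3=2; commitIndex=2
Op 9: append 2 -> log_len=4
Op 10: F3 acks idx 3 -> match: F0=2 F1=1 F2=2 F3=3; commitIndex=2
Op 11: F0 acks idx 3 -> match: F0=3 F1=1 F2=2 F3=3; commitIndex=3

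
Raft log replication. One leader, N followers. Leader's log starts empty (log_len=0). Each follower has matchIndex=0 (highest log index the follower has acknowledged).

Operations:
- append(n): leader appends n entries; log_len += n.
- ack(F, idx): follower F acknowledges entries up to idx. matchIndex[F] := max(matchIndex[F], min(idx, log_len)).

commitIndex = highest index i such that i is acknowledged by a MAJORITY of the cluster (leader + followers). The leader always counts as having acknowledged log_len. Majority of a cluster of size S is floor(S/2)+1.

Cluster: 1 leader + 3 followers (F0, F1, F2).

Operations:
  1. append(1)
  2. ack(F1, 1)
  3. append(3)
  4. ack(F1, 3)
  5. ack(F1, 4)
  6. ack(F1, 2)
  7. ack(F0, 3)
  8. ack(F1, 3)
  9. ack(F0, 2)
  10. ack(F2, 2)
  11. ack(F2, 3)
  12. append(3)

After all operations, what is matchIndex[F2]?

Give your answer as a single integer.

Answer: 3

Derivation:
Op 1: append 1 -> log_len=1
Op 2: F1 acks idx 1 -> match: F0=0 F1=1 F2=0; commitIndex=0
Op 3: append 3 -> log_len=4
Op 4: F1 acks idx 3 -> match: F0=0 F1=3 F2=0; commitIndex=0
Op 5: F1 acks idx 4 -> match: F0=0 F1=4 F2=0; commitIndex=0
Op 6: F1 acks idx 2 -> match: F0=0 F1=4 F2=0; commitIndex=0
Op 7: F0 acks idx 3 -> match: F0=3 F1=4 F2=0; commitIndex=3
Op 8: F1 acks idx 3 -> match: F0=3 F1=4 F2=0; commitIndex=3
Op 9: F0 acks idx 2 -> match: F0=3 F1=4 F2=0; commitIndex=3
Op 10: F2 acks idx 2 -> match: F0=3 F1=4 F2=2; commitIndex=3
Op 11: F2 acks idx 3 -> match: F0=3 F1=4 F2=3; commitIndex=3
Op 12: append 3 -> log_len=7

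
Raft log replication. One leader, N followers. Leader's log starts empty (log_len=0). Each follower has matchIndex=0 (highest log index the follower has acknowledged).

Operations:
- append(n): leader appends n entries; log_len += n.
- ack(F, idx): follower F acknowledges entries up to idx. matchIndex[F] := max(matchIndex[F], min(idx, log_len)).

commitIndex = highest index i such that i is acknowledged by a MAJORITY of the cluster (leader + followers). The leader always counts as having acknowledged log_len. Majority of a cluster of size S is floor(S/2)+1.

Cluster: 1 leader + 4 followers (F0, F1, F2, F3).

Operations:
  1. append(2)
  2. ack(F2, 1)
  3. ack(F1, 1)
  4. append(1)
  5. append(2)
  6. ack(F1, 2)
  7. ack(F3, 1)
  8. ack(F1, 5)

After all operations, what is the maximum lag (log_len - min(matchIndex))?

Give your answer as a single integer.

Answer: 5

Derivation:
Op 1: append 2 -> log_len=2
Op 2: F2 acks idx 1 -> match: F0=0 F1=0 F2=1 F3=0; commitIndex=0
Op 3: F1 acks idx 1 -> match: F0=0 F1=1 F2=1 F3=0; commitIndex=1
Op 4: append 1 -> log_len=3
Op 5: append 2 -> log_len=5
Op 6: F1 acks idx 2 -> match: F0=0 F1=2 F2=1 F3=0; commitIndex=1
Op 7: F3 acks idx 1 -> match: F0=0 F1=2 F2=1 F3=1; commitIndex=1
Op 8: F1 acks idx 5 -> match: F0=0 F1=5 F2=1 F3=1; commitIndex=1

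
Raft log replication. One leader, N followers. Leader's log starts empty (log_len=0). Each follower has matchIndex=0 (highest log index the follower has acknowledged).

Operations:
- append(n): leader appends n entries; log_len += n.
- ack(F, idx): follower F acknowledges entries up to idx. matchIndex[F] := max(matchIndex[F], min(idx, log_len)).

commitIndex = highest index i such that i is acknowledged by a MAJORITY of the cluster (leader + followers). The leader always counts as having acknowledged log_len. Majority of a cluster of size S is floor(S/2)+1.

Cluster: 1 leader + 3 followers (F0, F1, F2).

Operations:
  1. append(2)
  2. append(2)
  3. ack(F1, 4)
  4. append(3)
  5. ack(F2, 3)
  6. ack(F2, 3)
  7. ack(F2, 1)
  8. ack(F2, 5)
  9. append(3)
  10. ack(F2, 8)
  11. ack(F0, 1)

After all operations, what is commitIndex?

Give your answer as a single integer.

Answer: 4

Derivation:
Op 1: append 2 -> log_len=2
Op 2: append 2 -> log_len=4
Op 3: F1 acks idx 4 -> match: F0=0 F1=4 F2=0; commitIndex=0
Op 4: append 3 -> log_len=7
Op 5: F2 acks idx 3 -> match: F0=0 F1=4 F2=3; commitIndex=3
Op 6: F2 acks idx 3 -> match: F0=0 F1=4 F2=3; commitIndex=3
Op 7: F2 acks idx 1 -> match: F0=0 F1=4 F2=3; commitIndex=3
Op 8: F2 acks idx 5 -> match: F0=0 F1=4 F2=5; commitIndex=4
Op 9: append 3 -> log_len=10
Op 10: F2 acks idx 8 -> match: F0=0 F1=4 F2=8; commitIndex=4
Op 11: F0 acks idx 1 -> match: F0=1 F1=4 F2=8; commitIndex=4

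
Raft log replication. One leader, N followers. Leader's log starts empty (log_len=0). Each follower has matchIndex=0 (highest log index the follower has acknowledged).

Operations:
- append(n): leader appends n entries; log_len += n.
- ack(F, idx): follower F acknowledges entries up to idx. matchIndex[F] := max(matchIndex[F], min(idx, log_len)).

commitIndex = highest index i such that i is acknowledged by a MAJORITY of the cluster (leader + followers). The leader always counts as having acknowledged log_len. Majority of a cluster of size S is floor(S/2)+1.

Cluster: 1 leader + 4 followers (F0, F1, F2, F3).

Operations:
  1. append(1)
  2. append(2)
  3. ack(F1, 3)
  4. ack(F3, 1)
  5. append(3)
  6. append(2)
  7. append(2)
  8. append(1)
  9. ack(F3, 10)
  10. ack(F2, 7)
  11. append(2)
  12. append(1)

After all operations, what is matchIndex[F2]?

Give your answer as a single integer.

Op 1: append 1 -> log_len=1
Op 2: append 2 -> log_len=3
Op 3: F1 acks idx 3 -> match: F0=0 F1=3 F2=0 F3=0; commitIndex=0
Op 4: F3 acks idx 1 -> match: F0=0 F1=3 F2=0 F3=1; commitIndex=1
Op 5: append 3 -> log_len=6
Op 6: append 2 -> log_len=8
Op 7: append 2 -> log_len=10
Op 8: append 1 -> log_len=11
Op 9: F3 acks idx 10 -> match: F0=0 F1=3 F2=0 F3=10; commitIndex=3
Op 10: F2 acks idx 7 -> match: F0=0 F1=3 F2=7 F3=10; commitIndex=7
Op 11: append 2 -> log_len=13
Op 12: append 1 -> log_len=14

Answer: 7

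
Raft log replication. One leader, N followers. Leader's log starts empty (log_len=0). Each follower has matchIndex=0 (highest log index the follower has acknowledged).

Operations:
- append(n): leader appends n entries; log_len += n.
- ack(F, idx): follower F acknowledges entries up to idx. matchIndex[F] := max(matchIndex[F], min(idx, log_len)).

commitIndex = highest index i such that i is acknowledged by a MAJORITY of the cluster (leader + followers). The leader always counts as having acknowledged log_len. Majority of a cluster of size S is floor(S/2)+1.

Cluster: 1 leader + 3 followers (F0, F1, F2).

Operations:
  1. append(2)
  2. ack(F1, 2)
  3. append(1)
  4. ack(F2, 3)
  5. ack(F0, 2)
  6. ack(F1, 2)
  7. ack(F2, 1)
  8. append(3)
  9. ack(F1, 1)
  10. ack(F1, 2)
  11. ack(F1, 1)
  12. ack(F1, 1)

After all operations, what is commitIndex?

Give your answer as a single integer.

Op 1: append 2 -> log_len=2
Op 2: F1 acks idx 2 -> match: F0=0 F1=2 F2=0; commitIndex=0
Op 3: append 1 -> log_len=3
Op 4: F2 acks idx 3 -> match: F0=0 F1=2 F2=3; commitIndex=2
Op 5: F0 acks idx 2 -> match: F0=2 F1=2 F2=3; commitIndex=2
Op 6: F1 acks idx 2 -> match: F0=2 F1=2 F2=3; commitIndex=2
Op 7: F2 acks idx 1 -> match: F0=2 F1=2 F2=3; commitIndex=2
Op 8: append 3 -> log_len=6
Op 9: F1 acks idx 1 -> match: F0=2 F1=2 F2=3; commitIndex=2
Op 10: F1 acks idx 2 -> match: F0=2 F1=2 F2=3; commitIndex=2
Op 11: F1 acks idx 1 -> match: F0=2 F1=2 F2=3; commitIndex=2
Op 12: F1 acks idx 1 -> match: F0=2 F1=2 F2=3; commitIndex=2

Answer: 2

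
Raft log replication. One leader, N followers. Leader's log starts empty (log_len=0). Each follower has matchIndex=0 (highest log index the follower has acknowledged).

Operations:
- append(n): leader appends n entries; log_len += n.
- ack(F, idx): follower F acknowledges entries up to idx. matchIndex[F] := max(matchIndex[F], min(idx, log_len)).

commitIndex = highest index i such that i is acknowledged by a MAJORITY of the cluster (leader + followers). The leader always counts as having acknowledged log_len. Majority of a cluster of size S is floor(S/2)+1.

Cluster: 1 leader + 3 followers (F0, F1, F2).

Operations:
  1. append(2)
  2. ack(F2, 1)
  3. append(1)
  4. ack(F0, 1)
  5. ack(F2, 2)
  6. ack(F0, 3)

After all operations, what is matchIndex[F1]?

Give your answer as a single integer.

Op 1: append 2 -> log_len=2
Op 2: F2 acks idx 1 -> match: F0=0 F1=0 F2=1; commitIndex=0
Op 3: append 1 -> log_len=3
Op 4: F0 acks idx 1 -> match: F0=1 F1=0 F2=1; commitIndex=1
Op 5: F2 acks idx 2 -> match: F0=1 F1=0 F2=2; commitIndex=1
Op 6: F0 acks idx 3 -> match: F0=3 F1=0 F2=2; commitIndex=2

Answer: 0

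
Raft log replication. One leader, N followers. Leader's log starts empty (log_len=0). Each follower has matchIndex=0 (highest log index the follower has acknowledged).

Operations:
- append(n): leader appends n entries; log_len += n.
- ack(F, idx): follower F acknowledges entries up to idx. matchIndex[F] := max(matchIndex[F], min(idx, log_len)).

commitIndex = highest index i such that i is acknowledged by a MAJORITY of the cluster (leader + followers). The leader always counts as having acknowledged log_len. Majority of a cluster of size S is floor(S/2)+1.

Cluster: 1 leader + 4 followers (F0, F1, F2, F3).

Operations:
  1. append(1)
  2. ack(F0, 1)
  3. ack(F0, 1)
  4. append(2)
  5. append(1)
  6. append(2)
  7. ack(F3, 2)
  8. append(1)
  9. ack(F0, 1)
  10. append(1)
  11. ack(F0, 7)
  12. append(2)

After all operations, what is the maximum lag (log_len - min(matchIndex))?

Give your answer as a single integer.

Answer: 10

Derivation:
Op 1: append 1 -> log_len=1
Op 2: F0 acks idx 1 -> match: F0=1 F1=0 F2=0 F3=0; commitIndex=0
Op 3: F0 acks idx 1 -> match: F0=1 F1=0 F2=0 F3=0; commitIndex=0
Op 4: append 2 -> log_len=3
Op 5: append 1 -> log_len=4
Op 6: append 2 -> log_len=6
Op 7: F3 acks idx 2 -> match: F0=1 F1=0 F2=0 F3=2; commitIndex=1
Op 8: append 1 -> log_len=7
Op 9: F0 acks idx 1 -> match: F0=1 F1=0 F2=0 F3=2; commitIndex=1
Op 10: append 1 -> log_len=8
Op 11: F0 acks idx 7 -> match: F0=7 F1=0 F2=0 F3=2; commitIndex=2
Op 12: append 2 -> log_len=10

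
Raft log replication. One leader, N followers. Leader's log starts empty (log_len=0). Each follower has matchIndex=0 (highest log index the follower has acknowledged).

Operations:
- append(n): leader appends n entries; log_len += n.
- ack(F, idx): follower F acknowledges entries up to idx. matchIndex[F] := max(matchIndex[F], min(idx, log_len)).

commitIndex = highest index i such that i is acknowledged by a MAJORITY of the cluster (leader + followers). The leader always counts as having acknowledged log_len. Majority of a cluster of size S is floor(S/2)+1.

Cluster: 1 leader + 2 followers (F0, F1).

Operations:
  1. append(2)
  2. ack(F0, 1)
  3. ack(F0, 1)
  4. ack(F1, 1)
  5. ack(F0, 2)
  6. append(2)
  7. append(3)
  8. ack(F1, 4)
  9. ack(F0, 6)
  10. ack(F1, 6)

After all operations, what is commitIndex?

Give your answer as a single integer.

Answer: 6

Derivation:
Op 1: append 2 -> log_len=2
Op 2: F0 acks idx 1 -> match: F0=1 F1=0; commitIndex=1
Op 3: F0 acks idx 1 -> match: F0=1 F1=0; commitIndex=1
Op 4: F1 acks idx 1 -> match: F0=1 F1=1; commitIndex=1
Op 5: F0 acks idx 2 -> match: F0=2 F1=1; commitIndex=2
Op 6: append 2 -> log_len=4
Op 7: append 3 -> log_len=7
Op 8: F1 acks idx 4 -> match: F0=2 F1=4; commitIndex=4
Op 9: F0 acks idx 6 -> match: F0=6 F1=4; commitIndex=6
Op 10: F1 acks idx 6 -> match: F0=6 F1=6; commitIndex=6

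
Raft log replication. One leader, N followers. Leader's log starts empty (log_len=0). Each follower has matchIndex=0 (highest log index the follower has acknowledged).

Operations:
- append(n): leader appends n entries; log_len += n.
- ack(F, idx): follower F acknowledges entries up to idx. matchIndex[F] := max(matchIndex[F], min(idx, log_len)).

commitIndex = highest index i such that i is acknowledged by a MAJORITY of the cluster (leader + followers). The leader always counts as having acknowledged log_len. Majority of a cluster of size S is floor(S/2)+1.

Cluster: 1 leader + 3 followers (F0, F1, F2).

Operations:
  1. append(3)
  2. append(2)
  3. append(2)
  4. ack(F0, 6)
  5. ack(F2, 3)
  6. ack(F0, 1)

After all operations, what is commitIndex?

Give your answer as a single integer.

Op 1: append 3 -> log_len=3
Op 2: append 2 -> log_len=5
Op 3: append 2 -> log_len=7
Op 4: F0 acks idx 6 -> match: F0=6 F1=0 F2=0; commitIndex=0
Op 5: F2 acks idx 3 -> match: F0=6 F1=0 F2=3; commitIndex=3
Op 6: F0 acks idx 1 -> match: F0=6 F1=0 F2=3; commitIndex=3

Answer: 3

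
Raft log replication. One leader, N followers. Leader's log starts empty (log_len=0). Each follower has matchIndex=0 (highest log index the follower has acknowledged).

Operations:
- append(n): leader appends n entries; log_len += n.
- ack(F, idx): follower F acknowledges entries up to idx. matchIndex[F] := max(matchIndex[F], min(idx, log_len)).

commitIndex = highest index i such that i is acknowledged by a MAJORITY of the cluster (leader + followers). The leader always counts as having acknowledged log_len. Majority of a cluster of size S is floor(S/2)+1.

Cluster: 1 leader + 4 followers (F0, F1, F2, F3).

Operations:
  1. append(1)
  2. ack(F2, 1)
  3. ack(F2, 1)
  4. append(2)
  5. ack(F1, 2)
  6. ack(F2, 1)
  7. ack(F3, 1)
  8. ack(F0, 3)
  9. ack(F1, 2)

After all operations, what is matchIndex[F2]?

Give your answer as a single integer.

Op 1: append 1 -> log_len=1
Op 2: F2 acks idx 1 -> match: F0=0 F1=0 F2=1 F3=0; commitIndex=0
Op 3: F2 acks idx 1 -> match: F0=0 F1=0 F2=1 F3=0; commitIndex=0
Op 4: append 2 -> log_len=3
Op 5: F1 acks idx 2 -> match: F0=0 F1=2 F2=1 F3=0; commitIndex=1
Op 6: F2 acks idx 1 -> match: F0=0 F1=2 F2=1 F3=0; commitIndex=1
Op 7: F3 acks idx 1 -> match: F0=0 F1=2 F2=1 F3=1; commitIndex=1
Op 8: F0 acks idx 3 -> match: F0=3 F1=2 F2=1 F3=1; commitIndex=2
Op 9: F1 acks idx 2 -> match: F0=3 F1=2 F2=1 F3=1; commitIndex=2

Answer: 1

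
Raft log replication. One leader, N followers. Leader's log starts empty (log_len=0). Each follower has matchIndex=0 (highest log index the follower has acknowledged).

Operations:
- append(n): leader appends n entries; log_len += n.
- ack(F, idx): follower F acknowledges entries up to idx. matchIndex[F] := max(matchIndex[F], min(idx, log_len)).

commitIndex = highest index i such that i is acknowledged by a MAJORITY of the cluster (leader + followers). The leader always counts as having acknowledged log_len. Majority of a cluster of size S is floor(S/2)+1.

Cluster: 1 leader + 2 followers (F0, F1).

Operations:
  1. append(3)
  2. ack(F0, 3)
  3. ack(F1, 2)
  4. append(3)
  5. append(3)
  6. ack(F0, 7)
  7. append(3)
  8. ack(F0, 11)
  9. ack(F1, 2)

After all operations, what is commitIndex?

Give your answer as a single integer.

Answer: 11

Derivation:
Op 1: append 3 -> log_len=3
Op 2: F0 acks idx 3 -> match: F0=3 F1=0; commitIndex=3
Op 3: F1 acks idx 2 -> match: F0=3 F1=2; commitIndex=3
Op 4: append 3 -> log_len=6
Op 5: append 3 -> log_len=9
Op 6: F0 acks idx 7 -> match: F0=7 F1=2; commitIndex=7
Op 7: append 3 -> log_len=12
Op 8: F0 acks idx 11 -> match: F0=11 F1=2; commitIndex=11
Op 9: F1 acks idx 2 -> match: F0=11 F1=2; commitIndex=11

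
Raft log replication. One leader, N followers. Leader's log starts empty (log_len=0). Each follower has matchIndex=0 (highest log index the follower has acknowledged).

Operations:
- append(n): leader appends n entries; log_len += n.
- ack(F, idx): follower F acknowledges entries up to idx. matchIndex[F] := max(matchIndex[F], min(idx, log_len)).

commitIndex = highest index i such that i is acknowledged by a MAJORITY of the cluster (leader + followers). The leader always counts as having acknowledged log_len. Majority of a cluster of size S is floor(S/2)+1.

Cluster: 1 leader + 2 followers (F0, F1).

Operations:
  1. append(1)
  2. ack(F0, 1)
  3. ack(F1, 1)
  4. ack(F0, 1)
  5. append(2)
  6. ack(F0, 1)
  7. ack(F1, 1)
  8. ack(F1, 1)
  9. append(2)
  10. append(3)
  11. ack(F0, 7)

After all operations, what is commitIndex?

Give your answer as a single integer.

Op 1: append 1 -> log_len=1
Op 2: F0 acks idx 1 -> match: F0=1 F1=0; commitIndex=1
Op 3: F1 acks idx 1 -> match: F0=1 F1=1; commitIndex=1
Op 4: F0 acks idx 1 -> match: F0=1 F1=1; commitIndex=1
Op 5: append 2 -> log_len=3
Op 6: F0 acks idx 1 -> match: F0=1 F1=1; commitIndex=1
Op 7: F1 acks idx 1 -> match: F0=1 F1=1; commitIndex=1
Op 8: F1 acks idx 1 -> match: F0=1 F1=1; commitIndex=1
Op 9: append 2 -> log_len=5
Op 10: append 3 -> log_len=8
Op 11: F0 acks idx 7 -> match: F0=7 F1=1; commitIndex=7

Answer: 7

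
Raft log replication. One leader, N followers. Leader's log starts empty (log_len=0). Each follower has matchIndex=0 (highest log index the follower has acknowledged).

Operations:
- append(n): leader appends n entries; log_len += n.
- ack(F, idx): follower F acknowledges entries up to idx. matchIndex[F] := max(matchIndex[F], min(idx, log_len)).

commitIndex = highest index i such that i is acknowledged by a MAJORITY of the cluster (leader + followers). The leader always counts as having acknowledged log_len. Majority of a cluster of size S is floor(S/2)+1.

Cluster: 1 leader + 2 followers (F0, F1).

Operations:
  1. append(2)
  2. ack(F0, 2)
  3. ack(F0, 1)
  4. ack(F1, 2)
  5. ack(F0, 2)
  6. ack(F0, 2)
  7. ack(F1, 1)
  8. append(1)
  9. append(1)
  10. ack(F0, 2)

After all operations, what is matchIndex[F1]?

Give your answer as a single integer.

Answer: 2

Derivation:
Op 1: append 2 -> log_len=2
Op 2: F0 acks idx 2 -> match: F0=2 F1=0; commitIndex=2
Op 3: F0 acks idx 1 -> match: F0=2 F1=0; commitIndex=2
Op 4: F1 acks idx 2 -> match: F0=2 F1=2; commitIndex=2
Op 5: F0 acks idx 2 -> match: F0=2 F1=2; commitIndex=2
Op 6: F0 acks idx 2 -> match: F0=2 F1=2; commitIndex=2
Op 7: F1 acks idx 1 -> match: F0=2 F1=2; commitIndex=2
Op 8: append 1 -> log_len=3
Op 9: append 1 -> log_len=4
Op 10: F0 acks idx 2 -> match: F0=2 F1=2; commitIndex=2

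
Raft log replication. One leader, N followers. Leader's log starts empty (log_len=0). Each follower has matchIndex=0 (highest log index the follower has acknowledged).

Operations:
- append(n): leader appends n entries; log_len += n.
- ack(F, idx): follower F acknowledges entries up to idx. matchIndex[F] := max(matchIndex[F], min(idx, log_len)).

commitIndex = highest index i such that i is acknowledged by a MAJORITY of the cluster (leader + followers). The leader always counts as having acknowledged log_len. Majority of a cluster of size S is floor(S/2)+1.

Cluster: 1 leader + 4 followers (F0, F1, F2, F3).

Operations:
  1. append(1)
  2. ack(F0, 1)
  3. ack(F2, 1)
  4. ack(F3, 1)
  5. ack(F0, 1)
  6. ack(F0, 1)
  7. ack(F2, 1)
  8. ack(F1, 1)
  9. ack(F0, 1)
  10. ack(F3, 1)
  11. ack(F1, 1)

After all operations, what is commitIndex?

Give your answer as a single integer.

Answer: 1

Derivation:
Op 1: append 1 -> log_len=1
Op 2: F0 acks idx 1 -> match: F0=1 F1=0 F2=0 F3=0; commitIndex=0
Op 3: F2 acks idx 1 -> match: F0=1 F1=0 F2=1 F3=0; commitIndex=1
Op 4: F3 acks idx 1 -> match: F0=1 F1=0 F2=1 F3=1; commitIndex=1
Op 5: F0 acks idx 1 -> match: F0=1 F1=0 F2=1 F3=1; commitIndex=1
Op 6: F0 acks idx 1 -> match: F0=1 F1=0 F2=1 F3=1; commitIndex=1
Op 7: F2 acks idx 1 -> match: F0=1 F1=0 F2=1 F3=1; commitIndex=1
Op 8: F1 acks idx 1 -> match: F0=1 F1=1 F2=1 F3=1; commitIndex=1
Op 9: F0 acks idx 1 -> match: F0=1 F1=1 F2=1 F3=1; commitIndex=1
Op 10: F3 acks idx 1 -> match: F0=1 F1=1 F2=1 F3=1; commitIndex=1
Op 11: F1 acks idx 1 -> match: F0=1 F1=1 F2=1 F3=1; commitIndex=1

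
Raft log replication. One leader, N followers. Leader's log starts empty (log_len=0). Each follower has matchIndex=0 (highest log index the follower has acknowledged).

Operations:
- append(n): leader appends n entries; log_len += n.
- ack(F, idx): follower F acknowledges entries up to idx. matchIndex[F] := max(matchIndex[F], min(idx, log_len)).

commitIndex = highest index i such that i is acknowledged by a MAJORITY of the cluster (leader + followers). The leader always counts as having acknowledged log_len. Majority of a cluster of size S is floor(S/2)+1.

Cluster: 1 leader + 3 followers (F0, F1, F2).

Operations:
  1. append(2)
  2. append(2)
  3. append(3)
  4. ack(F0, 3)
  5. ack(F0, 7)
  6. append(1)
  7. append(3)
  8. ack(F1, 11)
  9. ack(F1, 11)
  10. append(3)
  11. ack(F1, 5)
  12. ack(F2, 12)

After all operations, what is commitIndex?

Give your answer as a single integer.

Op 1: append 2 -> log_len=2
Op 2: append 2 -> log_len=4
Op 3: append 3 -> log_len=7
Op 4: F0 acks idx 3 -> match: F0=3 F1=0 F2=0; commitIndex=0
Op 5: F0 acks idx 7 -> match: F0=7 F1=0 F2=0; commitIndex=0
Op 6: append 1 -> log_len=8
Op 7: append 3 -> log_len=11
Op 8: F1 acks idx 11 -> match: F0=7 F1=11 F2=0; commitIndex=7
Op 9: F1 acks idx 11 -> match: F0=7 F1=11 F2=0; commitIndex=7
Op 10: append 3 -> log_len=14
Op 11: F1 acks idx 5 -> match: F0=7 F1=11 F2=0; commitIndex=7
Op 12: F2 acks idx 12 -> match: F0=7 F1=11 F2=12; commitIndex=11

Answer: 11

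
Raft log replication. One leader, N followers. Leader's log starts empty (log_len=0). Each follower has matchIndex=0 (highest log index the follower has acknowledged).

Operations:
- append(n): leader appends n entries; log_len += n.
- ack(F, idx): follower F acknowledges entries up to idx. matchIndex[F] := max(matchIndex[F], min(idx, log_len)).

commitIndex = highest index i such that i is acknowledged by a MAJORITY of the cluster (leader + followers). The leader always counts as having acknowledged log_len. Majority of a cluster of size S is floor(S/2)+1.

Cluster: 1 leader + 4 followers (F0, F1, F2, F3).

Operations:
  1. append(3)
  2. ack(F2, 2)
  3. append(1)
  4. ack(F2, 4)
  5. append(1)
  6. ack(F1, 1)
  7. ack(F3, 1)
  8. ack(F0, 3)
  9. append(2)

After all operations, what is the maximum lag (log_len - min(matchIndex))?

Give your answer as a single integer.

Answer: 6

Derivation:
Op 1: append 3 -> log_len=3
Op 2: F2 acks idx 2 -> match: F0=0 F1=0 F2=2 F3=0; commitIndex=0
Op 3: append 1 -> log_len=4
Op 4: F2 acks idx 4 -> match: F0=0 F1=0 F2=4 F3=0; commitIndex=0
Op 5: append 1 -> log_len=5
Op 6: F1 acks idx 1 -> match: F0=0 F1=1 F2=4 F3=0; commitIndex=1
Op 7: F3 acks idx 1 -> match: F0=0 F1=1 F2=4 F3=1; commitIndex=1
Op 8: F0 acks idx 3 -> match: F0=3 F1=1 F2=4 F3=1; commitIndex=3
Op 9: append 2 -> log_len=7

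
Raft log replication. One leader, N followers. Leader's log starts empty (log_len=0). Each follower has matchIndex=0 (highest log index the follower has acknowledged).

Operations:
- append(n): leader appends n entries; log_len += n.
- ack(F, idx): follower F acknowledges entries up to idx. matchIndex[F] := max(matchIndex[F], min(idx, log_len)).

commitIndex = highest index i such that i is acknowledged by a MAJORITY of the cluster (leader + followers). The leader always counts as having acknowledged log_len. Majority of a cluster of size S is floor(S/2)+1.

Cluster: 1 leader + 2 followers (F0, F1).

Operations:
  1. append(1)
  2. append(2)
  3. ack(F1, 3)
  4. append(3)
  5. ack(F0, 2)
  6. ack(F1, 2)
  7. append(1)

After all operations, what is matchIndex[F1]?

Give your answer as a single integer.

Answer: 3

Derivation:
Op 1: append 1 -> log_len=1
Op 2: append 2 -> log_len=3
Op 3: F1 acks idx 3 -> match: F0=0 F1=3; commitIndex=3
Op 4: append 3 -> log_len=6
Op 5: F0 acks idx 2 -> match: F0=2 F1=3; commitIndex=3
Op 6: F1 acks idx 2 -> match: F0=2 F1=3; commitIndex=3
Op 7: append 1 -> log_len=7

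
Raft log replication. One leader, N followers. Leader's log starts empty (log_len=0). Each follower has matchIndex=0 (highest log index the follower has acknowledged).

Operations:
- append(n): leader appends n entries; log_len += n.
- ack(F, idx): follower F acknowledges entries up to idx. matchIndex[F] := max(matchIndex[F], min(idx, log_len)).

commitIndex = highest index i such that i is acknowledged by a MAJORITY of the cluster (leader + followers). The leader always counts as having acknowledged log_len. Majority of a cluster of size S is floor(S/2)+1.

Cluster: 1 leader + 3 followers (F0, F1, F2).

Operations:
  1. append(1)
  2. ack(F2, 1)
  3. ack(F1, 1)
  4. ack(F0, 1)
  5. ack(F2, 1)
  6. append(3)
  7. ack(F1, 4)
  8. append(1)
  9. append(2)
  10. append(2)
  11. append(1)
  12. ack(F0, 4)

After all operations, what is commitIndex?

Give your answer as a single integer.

Answer: 4

Derivation:
Op 1: append 1 -> log_len=1
Op 2: F2 acks idx 1 -> match: F0=0 F1=0 F2=1; commitIndex=0
Op 3: F1 acks idx 1 -> match: F0=0 F1=1 F2=1; commitIndex=1
Op 4: F0 acks idx 1 -> match: F0=1 F1=1 F2=1; commitIndex=1
Op 5: F2 acks idx 1 -> match: F0=1 F1=1 F2=1; commitIndex=1
Op 6: append 3 -> log_len=4
Op 7: F1 acks idx 4 -> match: F0=1 F1=4 F2=1; commitIndex=1
Op 8: append 1 -> log_len=5
Op 9: append 2 -> log_len=7
Op 10: append 2 -> log_len=9
Op 11: append 1 -> log_len=10
Op 12: F0 acks idx 4 -> match: F0=4 F1=4 F2=1; commitIndex=4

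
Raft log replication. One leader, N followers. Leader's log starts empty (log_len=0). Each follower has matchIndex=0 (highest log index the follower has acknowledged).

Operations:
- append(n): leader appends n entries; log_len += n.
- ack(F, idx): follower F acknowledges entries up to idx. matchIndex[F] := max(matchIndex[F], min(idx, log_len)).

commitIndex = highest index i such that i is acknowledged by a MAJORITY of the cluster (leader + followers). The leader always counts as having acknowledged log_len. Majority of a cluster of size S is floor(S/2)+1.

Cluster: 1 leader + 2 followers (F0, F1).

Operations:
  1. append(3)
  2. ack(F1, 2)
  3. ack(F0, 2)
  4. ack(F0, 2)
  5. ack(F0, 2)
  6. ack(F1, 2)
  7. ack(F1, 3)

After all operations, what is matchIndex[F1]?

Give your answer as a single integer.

Answer: 3

Derivation:
Op 1: append 3 -> log_len=3
Op 2: F1 acks idx 2 -> match: F0=0 F1=2; commitIndex=2
Op 3: F0 acks idx 2 -> match: F0=2 F1=2; commitIndex=2
Op 4: F0 acks idx 2 -> match: F0=2 F1=2; commitIndex=2
Op 5: F0 acks idx 2 -> match: F0=2 F1=2; commitIndex=2
Op 6: F1 acks idx 2 -> match: F0=2 F1=2; commitIndex=2
Op 7: F1 acks idx 3 -> match: F0=2 F1=3; commitIndex=3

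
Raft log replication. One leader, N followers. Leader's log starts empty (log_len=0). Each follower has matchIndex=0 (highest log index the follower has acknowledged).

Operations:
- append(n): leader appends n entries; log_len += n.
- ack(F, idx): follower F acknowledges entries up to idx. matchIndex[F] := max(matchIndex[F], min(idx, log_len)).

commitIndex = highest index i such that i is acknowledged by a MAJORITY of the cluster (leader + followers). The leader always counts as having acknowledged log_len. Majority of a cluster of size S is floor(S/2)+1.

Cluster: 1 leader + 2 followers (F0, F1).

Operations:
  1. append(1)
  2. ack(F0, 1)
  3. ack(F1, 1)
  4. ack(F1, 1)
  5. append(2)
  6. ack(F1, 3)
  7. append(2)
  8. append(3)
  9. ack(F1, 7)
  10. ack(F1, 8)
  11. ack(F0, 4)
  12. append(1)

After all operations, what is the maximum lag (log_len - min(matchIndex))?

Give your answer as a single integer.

Answer: 5

Derivation:
Op 1: append 1 -> log_len=1
Op 2: F0 acks idx 1 -> match: F0=1 F1=0; commitIndex=1
Op 3: F1 acks idx 1 -> match: F0=1 F1=1; commitIndex=1
Op 4: F1 acks idx 1 -> match: F0=1 F1=1; commitIndex=1
Op 5: append 2 -> log_len=3
Op 6: F1 acks idx 3 -> match: F0=1 F1=3; commitIndex=3
Op 7: append 2 -> log_len=5
Op 8: append 3 -> log_len=8
Op 9: F1 acks idx 7 -> match: F0=1 F1=7; commitIndex=7
Op 10: F1 acks idx 8 -> match: F0=1 F1=8; commitIndex=8
Op 11: F0 acks idx 4 -> match: F0=4 F1=8; commitIndex=8
Op 12: append 1 -> log_len=9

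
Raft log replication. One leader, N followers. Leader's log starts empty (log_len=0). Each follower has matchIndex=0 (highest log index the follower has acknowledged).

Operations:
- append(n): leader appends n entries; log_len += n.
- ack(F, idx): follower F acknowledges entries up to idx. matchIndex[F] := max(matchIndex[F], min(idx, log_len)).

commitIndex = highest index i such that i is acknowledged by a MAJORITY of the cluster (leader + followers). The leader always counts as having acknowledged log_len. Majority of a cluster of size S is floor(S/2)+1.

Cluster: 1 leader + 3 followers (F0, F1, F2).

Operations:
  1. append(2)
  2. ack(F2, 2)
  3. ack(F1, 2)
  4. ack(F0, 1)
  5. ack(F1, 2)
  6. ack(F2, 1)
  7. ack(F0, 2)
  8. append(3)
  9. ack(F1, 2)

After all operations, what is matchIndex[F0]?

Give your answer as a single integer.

Op 1: append 2 -> log_len=2
Op 2: F2 acks idx 2 -> match: F0=0 F1=0 F2=2; commitIndex=0
Op 3: F1 acks idx 2 -> match: F0=0 F1=2 F2=2; commitIndex=2
Op 4: F0 acks idx 1 -> match: F0=1 F1=2 F2=2; commitIndex=2
Op 5: F1 acks idx 2 -> match: F0=1 F1=2 F2=2; commitIndex=2
Op 6: F2 acks idx 1 -> match: F0=1 F1=2 F2=2; commitIndex=2
Op 7: F0 acks idx 2 -> match: F0=2 F1=2 F2=2; commitIndex=2
Op 8: append 3 -> log_len=5
Op 9: F1 acks idx 2 -> match: F0=2 F1=2 F2=2; commitIndex=2

Answer: 2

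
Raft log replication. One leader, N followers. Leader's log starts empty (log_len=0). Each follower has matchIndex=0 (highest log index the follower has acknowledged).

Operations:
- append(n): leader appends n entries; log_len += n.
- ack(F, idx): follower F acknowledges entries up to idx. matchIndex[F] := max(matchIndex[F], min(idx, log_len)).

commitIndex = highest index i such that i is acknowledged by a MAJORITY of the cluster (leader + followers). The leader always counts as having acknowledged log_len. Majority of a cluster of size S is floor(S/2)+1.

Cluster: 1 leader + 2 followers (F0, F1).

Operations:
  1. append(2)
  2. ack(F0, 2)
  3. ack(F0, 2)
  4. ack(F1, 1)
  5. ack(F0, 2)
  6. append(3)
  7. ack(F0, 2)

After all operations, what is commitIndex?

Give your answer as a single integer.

Answer: 2

Derivation:
Op 1: append 2 -> log_len=2
Op 2: F0 acks idx 2 -> match: F0=2 F1=0; commitIndex=2
Op 3: F0 acks idx 2 -> match: F0=2 F1=0; commitIndex=2
Op 4: F1 acks idx 1 -> match: F0=2 F1=1; commitIndex=2
Op 5: F0 acks idx 2 -> match: F0=2 F1=1; commitIndex=2
Op 6: append 3 -> log_len=5
Op 7: F0 acks idx 2 -> match: F0=2 F1=1; commitIndex=2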